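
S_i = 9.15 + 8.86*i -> [9.15, 18.01, 26.87, 35.73, 44.59]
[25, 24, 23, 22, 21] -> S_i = 25 + -1*i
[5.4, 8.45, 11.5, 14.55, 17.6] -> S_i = 5.40 + 3.05*i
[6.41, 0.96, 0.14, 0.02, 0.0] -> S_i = 6.41*0.15^i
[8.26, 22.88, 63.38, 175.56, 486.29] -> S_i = 8.26*2.77^i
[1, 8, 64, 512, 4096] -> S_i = 1*8^i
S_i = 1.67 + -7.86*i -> [1.67, -6.19, -14.05, -21.91, -29.77]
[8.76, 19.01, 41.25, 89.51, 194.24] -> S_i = 8.76*2.17^i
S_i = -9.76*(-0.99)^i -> [-9.76, 9.66, -9.57, 9.47, -9.38]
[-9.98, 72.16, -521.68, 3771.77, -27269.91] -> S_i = -9.98*(-7.23)^i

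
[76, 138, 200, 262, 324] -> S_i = 76 + 62*i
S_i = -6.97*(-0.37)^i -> [-6.97, 2.58, -0.95, 0.35, -0.13]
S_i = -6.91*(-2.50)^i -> [-6.91, 17.27, -43.19, 107.97, -269.92]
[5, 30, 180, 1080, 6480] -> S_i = 5*6^i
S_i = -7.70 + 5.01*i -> [-7.7, -2.69, 2.32, 7.33, 12.34]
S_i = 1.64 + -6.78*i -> [1.64, -5.14, -11.92, -18.7, -25.48]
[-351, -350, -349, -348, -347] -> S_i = -351 + 1*i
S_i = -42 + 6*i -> [-42, -36, -30, -24, -18]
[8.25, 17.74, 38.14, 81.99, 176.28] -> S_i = 8.25*2.15^i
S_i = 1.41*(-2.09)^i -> [1.41, -2.95, 6.16, -12.87, 26.9]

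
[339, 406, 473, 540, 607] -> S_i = 339 + 67*i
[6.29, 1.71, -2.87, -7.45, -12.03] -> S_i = 6.29 + -4.58*i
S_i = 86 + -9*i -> [86, 77, 68, 59, 50]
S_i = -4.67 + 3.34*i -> [-4.67, -1.33, 2.01, 5.35, 8.69]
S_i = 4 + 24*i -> [4, 28, 52, 76, 100]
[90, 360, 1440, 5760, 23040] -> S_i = 90*4^i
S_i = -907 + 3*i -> [-907, -904, -901, -898, -895]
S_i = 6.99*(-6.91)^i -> [6.99, -48.3, 333.76, -2306.28, 15936.37]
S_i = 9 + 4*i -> [9, 13, 17, 21, 25]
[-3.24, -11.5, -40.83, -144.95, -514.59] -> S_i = -3.24*3.55^i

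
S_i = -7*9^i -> [-7, -63, -567, -5103, -45927]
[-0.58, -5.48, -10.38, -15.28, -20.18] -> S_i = -0.58 + -4.90*i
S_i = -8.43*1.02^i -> [-8.43, -8.6, -8.77, -8.95, -9.12]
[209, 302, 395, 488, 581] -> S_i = 209 + 93*i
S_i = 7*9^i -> [7, 63, 567, 5103, 45927]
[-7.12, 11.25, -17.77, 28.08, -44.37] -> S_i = -7.12*(-1.58)^i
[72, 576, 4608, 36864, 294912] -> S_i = 72*8^i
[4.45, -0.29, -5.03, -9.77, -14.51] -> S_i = 4.45 + -4.74*i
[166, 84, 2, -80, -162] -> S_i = 166 + -82*i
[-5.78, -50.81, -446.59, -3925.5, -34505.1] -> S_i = -5.78*8.79^i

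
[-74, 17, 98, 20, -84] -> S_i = Random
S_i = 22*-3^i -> [22, -66, 198, -594, 1782]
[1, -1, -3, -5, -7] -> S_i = 1 + -2*i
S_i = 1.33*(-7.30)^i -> [1.33, -9.71, 70.88, -517.39, 3776.97]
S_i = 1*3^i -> [1, 3, 9, 27, 81]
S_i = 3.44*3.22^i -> [3.44, 11.08, 35.67, 114.85, 369.81]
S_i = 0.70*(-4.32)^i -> [0.7, -3.02, 13.06, -56.44, 243.8]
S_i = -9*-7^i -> [-9, 63, -441, 3087, -21609]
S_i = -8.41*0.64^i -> [-8.41, -5.38, -3.44, -2.2, -1.41]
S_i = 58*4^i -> [58, 232, 928, 3712, 14848]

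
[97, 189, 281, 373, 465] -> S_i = 97 + 92*i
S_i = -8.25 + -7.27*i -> [-8.25, -15.52, -22.79, -30.06, -37.33]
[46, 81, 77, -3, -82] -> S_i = Random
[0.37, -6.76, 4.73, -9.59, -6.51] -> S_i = Random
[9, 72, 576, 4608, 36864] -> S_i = 9*8^i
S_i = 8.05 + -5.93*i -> [8.05, 2.12, -3.81, -9.74, -15.67]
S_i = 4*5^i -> [4, 20, 100, 500, 2500]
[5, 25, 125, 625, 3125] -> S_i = 5*5^i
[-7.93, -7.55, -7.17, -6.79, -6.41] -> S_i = -7.93 + 0.38*i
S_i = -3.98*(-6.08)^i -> [-3.98, 24.2, -147.13, 894.53, -5438.73]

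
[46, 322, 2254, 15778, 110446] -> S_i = 46*7^i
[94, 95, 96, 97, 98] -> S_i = 94 + 1*i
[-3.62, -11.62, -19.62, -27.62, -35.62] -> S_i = -3.62 + -8.00*i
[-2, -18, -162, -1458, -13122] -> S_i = -2*9^i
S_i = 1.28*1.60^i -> [1.28, 2.05, 3.28, 5.24, 8.39]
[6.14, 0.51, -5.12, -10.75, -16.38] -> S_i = 6.14 + -5.63*i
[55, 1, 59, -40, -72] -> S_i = Random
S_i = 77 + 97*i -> [77, 174, 271, 368, 465]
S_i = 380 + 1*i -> [380, 381, 382, 383, 384]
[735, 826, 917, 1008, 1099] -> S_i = 735 + 91*i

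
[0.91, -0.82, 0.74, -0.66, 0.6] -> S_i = 0.91*(-0.90)^i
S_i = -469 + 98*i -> [-469, -371, -273, -175, -77]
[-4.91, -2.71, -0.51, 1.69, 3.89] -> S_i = -4.91 + 2.20*i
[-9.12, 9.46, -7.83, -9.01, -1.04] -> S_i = Random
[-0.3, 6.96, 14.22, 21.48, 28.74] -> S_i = -0.30 + 7.26*i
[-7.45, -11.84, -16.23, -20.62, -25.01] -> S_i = -7.45 + -4.39*i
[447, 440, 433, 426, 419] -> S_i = 447 + -7*i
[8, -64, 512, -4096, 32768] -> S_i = 8*-8^i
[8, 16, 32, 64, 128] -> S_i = 8*2^i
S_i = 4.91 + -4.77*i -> [4.91, 0.14, -4.63, -9.4, -14.17]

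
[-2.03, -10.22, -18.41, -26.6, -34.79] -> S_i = -2.03 + -8.19*i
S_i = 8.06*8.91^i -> [8.06, 71.81, 639.87, 5701.22, 50797.91]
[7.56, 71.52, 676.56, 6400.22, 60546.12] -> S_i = 7.56*9.46^i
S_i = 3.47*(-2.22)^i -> [3.47, -7.7, 17.1, -37.97, 84.28]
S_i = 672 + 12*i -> [672, 684, 696, 708, 720]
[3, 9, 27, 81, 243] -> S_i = 3*3^i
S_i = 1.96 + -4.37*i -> [1.96, -2.41, -6.78, -11.15, -15.52]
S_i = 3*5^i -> [3, 15, 75, 375, 1875]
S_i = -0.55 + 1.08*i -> [-0.55, 0.53, 1.61, 2.69, 3.77]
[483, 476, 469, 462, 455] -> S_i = 483 + -7*i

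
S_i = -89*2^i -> [-89, -178, -356, -712, -1424]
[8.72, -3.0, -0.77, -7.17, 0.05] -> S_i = Random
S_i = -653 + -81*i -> [-653, -734, -815, -896, -977]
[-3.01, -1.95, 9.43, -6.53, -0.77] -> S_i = Random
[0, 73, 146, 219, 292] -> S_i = 0 + 73*i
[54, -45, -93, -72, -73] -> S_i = Random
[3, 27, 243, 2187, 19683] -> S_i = 3*9^i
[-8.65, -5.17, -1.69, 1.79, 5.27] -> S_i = -8.65 + 3.48*i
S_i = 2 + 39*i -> [2, 41, 80, 119, 158]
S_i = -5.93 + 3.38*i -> [-5.93, -2.55, 0.83, 4.21, 7.59]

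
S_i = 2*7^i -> [2, 14, 98, 686, 4802]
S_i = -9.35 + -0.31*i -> [-9.35, -9.66, -9.97, -10.28, -10.59]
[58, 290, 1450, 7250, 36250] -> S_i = 58*5^i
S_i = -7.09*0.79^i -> [-7.09, -5.6, -4.42, -3.5, -2.76]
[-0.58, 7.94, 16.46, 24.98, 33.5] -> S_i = -0.58 + 8.52*i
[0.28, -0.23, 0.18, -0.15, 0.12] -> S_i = 0.28*(-0.81)^i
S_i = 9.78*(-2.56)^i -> [9.78, -25.04, 64.09, -164.08, 420.05]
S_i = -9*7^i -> [-9, -63, -441, -3087, -21609]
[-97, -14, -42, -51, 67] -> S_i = Random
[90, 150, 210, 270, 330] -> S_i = 90 + 60*i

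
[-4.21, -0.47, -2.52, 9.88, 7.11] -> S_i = Random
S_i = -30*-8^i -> [-30, 240, -1920, 15360, -122880]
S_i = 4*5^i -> [4, 20, 100, 500, 2500]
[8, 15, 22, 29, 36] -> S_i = 8 + 7*i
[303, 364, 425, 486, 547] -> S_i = 303 + 61*i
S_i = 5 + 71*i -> [5, 76, 147, 218, 289]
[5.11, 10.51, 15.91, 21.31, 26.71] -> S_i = 5.11 + 5.40*i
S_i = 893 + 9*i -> [893, 902, 911, 920, 929]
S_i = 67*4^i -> [67, 268, 1072, 4288, 17152]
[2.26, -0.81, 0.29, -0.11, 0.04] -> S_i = 2.26*(-0.36)^i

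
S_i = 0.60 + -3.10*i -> [0.6, -2.5, -5.6, -8.7, -11.8]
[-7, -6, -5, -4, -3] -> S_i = -7 + 1*i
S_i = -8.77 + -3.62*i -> [-8.77, -12.39, -16.01, -19.63, -23.25]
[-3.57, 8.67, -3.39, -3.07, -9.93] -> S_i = Random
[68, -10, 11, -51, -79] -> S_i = Random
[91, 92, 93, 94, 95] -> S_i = 91 + 1*i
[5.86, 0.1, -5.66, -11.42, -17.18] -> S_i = 5.86 + -5.76*i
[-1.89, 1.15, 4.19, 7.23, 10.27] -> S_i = -1.89 + 3.04*i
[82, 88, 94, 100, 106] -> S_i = 82 + 6*i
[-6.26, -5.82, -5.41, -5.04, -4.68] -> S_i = -6.26*0.93^i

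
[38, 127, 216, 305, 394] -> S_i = 38 + 89*i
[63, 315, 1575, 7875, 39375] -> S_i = 63*5^i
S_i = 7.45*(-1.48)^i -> [7.45, -11.03, 16.32, -24.15, 35.74]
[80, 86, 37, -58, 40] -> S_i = Random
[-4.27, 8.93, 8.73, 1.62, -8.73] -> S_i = Random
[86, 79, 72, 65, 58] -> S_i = 86 + -7*i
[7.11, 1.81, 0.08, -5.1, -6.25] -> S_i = Random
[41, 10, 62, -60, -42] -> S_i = Random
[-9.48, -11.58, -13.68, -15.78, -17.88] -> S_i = -9.48 + -2.10*i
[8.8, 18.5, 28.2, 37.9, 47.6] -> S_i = 8.80 + 9.70*i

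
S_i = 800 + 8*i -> [800, 808, 816, 824, 832]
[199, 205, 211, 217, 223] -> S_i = 199 + 6*i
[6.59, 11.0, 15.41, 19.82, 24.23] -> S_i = 6.59 + 4.41*i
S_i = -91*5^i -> [-91, -455, -2275, -11375, -56875]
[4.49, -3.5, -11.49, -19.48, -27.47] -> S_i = 4.49 + -7.99*i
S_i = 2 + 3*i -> [2, 5, 8, 11, 14]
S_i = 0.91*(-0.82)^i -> [0.91, -0.75, 0.61, -0.5, 0.41]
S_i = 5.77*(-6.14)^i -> [5.77, -35.43, 217.53, -1335.61, 8200.67]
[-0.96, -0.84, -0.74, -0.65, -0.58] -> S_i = -0.96*0.88^i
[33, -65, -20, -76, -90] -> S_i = Random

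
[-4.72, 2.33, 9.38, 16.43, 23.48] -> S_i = -4.72 + 7.05*i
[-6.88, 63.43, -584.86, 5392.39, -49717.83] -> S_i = -6.88*(-9.22)^i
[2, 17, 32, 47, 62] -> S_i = 2 + 15*i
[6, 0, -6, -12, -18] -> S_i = 6 + -6*i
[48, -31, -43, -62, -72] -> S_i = Random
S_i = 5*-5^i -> [5, -25, 125, -625, 3125]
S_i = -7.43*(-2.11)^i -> [-7.43, 15.68, -33.08, 69.8, -147.27]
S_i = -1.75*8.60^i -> [-1.75, -15.05, -129.43, -1113.1, -9572.64]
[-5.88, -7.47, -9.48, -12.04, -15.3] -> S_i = -5.88*1.27^i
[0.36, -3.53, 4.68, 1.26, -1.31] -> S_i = Random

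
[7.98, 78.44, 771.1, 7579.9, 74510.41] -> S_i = 7.98*9.83^i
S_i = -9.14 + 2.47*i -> [-9.14, -6.67, -4.2, -1.73, 0.74]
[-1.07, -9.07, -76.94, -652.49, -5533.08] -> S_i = -1.07*8.48^i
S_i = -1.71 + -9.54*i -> [-1.71, -11.25, -20.79, -30.33, -39.87]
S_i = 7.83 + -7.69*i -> [7.83, 0.14, -7.55, -15.24, -22.93]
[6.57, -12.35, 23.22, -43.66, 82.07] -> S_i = 6.57*(-1.88)^i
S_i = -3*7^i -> [-3, -21, -147, -1029, -7203]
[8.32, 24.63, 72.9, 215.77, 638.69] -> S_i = 8.32*2.96^i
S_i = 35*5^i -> [35, 175, 875, 4375, 21875]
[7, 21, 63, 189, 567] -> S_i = 7*3^i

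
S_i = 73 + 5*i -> [73, 78, 83, 88, 93]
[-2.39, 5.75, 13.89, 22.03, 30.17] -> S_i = -2.39 + 8.14*i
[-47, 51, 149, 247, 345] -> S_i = -47 + 98*i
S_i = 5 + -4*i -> [5, 1, -3, -7, -11]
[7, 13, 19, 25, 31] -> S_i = 7 + 6*i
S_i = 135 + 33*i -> [135, 168, 201, 234, 267]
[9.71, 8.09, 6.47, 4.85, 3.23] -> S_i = 9.71 + -1.62*i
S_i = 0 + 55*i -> [0, 55, 110, 165, 220]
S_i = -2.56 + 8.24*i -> [-2.56, 5.68, 13.92, 22.16, 30.4]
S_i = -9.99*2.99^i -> [-9.99, -29.87, -89.31, -267.04, -798.45]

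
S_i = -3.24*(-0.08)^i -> [-3.24, 0.26, -0.02, 0.0, -0.0]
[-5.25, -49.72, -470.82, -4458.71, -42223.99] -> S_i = -5.25*9.47^i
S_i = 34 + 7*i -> [34, 41, 48, 55, 62]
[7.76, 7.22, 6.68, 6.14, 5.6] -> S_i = 7.76 + -0.54*i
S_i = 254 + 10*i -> [254, 264, 274, 284, 294]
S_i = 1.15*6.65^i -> [1.15, 7.65, 50.86, 338.19, 2248.97]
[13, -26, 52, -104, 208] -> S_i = 13*-2^i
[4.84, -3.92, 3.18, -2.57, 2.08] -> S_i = 4.84*(-0.81)^i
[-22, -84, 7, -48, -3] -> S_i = Random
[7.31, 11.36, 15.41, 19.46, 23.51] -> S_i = 7.31 + 4.05*i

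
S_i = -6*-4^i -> [-6, 24, -96, 384, -1536]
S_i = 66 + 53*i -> [66, 119, 172, 225, 278]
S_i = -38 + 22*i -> [-38, -16, 6, 28, 50]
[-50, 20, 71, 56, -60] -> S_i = Random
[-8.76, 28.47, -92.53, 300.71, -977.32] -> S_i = -8.76*(-3.25)^i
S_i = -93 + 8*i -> [-93, -85, -77, -69, -61]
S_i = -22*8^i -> [-22, -176, -1408, -11264, -90112]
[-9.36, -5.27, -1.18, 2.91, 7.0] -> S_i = -9.36 + 4.09*i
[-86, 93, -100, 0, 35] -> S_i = Random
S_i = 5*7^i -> [5, 35, 245, 1715, 12005]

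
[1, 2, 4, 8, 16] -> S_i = 1*2^i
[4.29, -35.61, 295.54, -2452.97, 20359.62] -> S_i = 4.29*(-8.30)^i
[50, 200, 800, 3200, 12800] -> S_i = 50*4^i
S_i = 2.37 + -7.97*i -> [2.37, -5.6, -13.57, -21.54, -29.51]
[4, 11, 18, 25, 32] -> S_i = 4 + 7*i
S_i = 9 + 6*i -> [9, 15, 21, 27, 33]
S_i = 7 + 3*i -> [7, 10, 13, 16, 19]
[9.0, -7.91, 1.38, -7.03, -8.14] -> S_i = Random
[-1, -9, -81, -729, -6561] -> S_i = -1*9^i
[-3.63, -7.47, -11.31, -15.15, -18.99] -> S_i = -3.63 + -3.84*i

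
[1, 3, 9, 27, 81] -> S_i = 1*3^i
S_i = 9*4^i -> [9, 36, 144, 576, 2304]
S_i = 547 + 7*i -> [547, 554, 561, 568, 575]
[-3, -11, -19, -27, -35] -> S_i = -3 + -8*i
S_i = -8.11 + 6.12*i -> [-8.11, -1.99, 4.13, 10.25, 16.37]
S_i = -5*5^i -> [-5, -25, -125, -625, -3125]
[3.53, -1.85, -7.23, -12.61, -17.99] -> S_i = 3.53 + -5.38*i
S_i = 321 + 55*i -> [321, 376, 431, 486, 541]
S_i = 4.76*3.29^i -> [4.76, 15.66, 51.52, 169.51, 557.69]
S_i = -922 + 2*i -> [-922, -920, -918, -916, -914]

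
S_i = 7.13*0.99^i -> [7.13, 7.06, 6.99, 6.92, 6.85]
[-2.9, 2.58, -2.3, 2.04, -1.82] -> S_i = -2.90*(-0.89)^i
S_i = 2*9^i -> [2, 18, 162, 1458, 13122]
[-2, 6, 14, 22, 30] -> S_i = -2 + 8*i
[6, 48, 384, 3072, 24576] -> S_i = 6*8^i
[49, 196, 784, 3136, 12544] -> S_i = 49*4^i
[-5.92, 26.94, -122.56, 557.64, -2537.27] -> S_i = -5.92*(-4.55)^i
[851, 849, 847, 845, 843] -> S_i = 851 + -2*i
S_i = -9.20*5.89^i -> [-9.2, -54.19, -319.17, -1879.9, -11072.58]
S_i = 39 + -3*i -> [39, 36, 33, 30, 27]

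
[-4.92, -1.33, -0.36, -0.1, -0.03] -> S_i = -4.92*0.27^i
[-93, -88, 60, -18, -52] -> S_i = Random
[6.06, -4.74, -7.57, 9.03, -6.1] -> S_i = Random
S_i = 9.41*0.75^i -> [9.41, 7.06, 5.29, 3.97, 2.98]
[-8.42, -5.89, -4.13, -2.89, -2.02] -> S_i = -8.42*0.70^i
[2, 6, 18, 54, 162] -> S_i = 2*3^i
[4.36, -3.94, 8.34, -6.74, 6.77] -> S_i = Random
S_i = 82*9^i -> [82, 738, 6642, 59778, 538002]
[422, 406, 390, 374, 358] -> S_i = 422 + -16*i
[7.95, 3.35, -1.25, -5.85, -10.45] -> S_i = 7.95 + -4.60*i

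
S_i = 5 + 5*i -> [5, 10, 15, 20, 25]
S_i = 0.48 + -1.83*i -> [0.48, -1.35, -3.18, -5.01, -6.84]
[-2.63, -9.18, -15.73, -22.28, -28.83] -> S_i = -2.63 + -6.55*i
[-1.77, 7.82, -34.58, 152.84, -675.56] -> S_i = -1.77*(-4.42)^i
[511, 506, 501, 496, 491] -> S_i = 511 + -5*i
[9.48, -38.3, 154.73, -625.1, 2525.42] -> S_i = 9.48*(-4.04)^i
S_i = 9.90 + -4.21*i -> [9.9, 5.69, 1.48, -2.73, -6.94]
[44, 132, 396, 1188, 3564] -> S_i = 44*3^i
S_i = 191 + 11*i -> [191, 202, 213, 224, 235]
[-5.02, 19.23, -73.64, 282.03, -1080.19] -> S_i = -5.02*(-3.83)^i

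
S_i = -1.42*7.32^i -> [-1.42, -10.39, -76.09, -556.96, -4076.92]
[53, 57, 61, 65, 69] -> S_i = 53 + 4*i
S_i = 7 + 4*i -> [7, 11, 15, 19, 23]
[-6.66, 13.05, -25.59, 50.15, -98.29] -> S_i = -6.66*(-1.96)^i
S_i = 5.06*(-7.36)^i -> [5.06, -37.24, 274.1, -2017.36, 14847.79]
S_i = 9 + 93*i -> [9, 102, 195, 288, 381]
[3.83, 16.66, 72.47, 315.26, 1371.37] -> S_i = 3.83*4.35^i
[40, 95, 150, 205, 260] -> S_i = 40 + 55*i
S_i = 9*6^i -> [9, 54, 324, 1944, 11664]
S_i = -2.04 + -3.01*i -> [-2.04, -5.05, -8.06, -11.07, -14.08]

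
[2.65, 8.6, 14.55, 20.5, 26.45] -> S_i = 2.65 + 5.95*i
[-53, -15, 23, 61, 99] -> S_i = -53 + 38*i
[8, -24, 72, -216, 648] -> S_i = 8*-3^i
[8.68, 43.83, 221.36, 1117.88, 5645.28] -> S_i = 8.68*5.05^i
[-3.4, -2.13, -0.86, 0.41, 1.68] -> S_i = -3.40 + 1.27*i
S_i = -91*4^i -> [-91, -364, -1456, -5824, -23296]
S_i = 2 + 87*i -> [2, 89, 176, 263, 350]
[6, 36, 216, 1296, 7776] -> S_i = 6*6^i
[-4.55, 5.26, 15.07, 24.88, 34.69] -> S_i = -4.55 + 9.81*i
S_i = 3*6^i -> [3, 18, 108, 648, 3888]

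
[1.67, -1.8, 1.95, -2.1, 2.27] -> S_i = 1.67*(-1.08)^i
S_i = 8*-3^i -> [8, -24, 72, -216, 648]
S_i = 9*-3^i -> [9, -27, 81, -243, 729]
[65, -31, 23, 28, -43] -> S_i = Random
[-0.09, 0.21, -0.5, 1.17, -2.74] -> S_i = -0.09*(-2.35)^i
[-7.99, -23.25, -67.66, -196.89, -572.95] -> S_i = -7.99*2.91^i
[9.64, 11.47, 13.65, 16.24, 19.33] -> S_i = 9.64*1.19^i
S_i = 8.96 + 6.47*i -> [8.96, 15.43, 21.9, 28.37, 34.84]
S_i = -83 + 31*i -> [-83, -52, -21, 10, 41]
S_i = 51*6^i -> [51, 306, 1836, 11016, 66096]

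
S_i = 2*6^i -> [2, 12, 72, 432, 2592]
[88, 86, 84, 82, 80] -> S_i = 88 + -2*i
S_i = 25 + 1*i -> [25, 26, 27, 28, 29]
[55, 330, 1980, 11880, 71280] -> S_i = 55*6^i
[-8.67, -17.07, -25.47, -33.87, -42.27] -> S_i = -8.67 + -8.40*i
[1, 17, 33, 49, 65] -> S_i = 1 + 16*i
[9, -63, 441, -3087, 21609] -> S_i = 9*-7^i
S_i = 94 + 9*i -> [94, 103, 112, 121, 130]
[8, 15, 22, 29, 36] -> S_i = 8 + 7*i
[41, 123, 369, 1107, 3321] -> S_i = 41*3^i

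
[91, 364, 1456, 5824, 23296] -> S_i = 91*4^i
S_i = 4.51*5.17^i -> [4.51, 23.32, 120.55, 623.23, 3222.1]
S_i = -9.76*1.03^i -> [-9.76, -10.05, -10.35, -10.67, -10.98]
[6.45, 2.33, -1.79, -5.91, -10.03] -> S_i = 6.45 + -4.12*i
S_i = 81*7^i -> [81, 567, 3969, 27783, 194481]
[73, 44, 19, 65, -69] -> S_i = Random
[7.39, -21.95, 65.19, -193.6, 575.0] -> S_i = 7.39*(-2.97)^i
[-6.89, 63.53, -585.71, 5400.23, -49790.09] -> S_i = -6.89*(-9.22)^i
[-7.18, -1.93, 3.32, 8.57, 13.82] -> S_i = -7.18 + 5.25*i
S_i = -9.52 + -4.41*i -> [-9.52, -13.93, -18.34, -22.75, -27.16]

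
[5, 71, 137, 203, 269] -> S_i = 5 + 66*i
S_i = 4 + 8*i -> [4, 12, 20, 28, 36]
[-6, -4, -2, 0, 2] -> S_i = -6 + 2*i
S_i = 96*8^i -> [96, 768, 6144, 49152, 393216]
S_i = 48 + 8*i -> [48, 56, 64, 72, 80]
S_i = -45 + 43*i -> [-45, -2, 41, 84, 127]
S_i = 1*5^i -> [1, 5, 25, 125, 625]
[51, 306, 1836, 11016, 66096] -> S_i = 51*6^i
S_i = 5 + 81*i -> [5, 86, 167, 248, 329]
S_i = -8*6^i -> [-8, -48, -288, -1728, -10368]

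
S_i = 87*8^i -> [87, 696, 5568, 44544, 356352]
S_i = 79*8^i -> [79, 632, 5056, 40448, 323584]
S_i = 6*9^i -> [6, 54, 486, 4374, 39366]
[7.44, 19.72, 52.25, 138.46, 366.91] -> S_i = 7.44*2.65^i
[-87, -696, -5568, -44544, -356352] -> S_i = -87*8^i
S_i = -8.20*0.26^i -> [-8.2, -2.13, -0.55, -0.14, -0.04]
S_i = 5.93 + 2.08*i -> [5.93, 8.01, 10.09, 12.17, 14.25]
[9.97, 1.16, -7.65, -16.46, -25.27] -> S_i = 9.97 + -8.81*i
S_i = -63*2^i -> [-63, -126, -252, -504, -1008]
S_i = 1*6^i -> [1, 6, 36, 216, 1296]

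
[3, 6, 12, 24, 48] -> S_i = 3*2^i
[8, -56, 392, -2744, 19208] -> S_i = 8*-7^i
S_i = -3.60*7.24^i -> [-3.6, -26.06, -188.7, -1366.21, -9891.38]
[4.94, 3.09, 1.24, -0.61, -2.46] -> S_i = 4.94 + -1.85*i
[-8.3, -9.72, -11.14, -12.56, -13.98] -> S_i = -8.30 + -1.42*i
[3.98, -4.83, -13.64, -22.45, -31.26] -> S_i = 3.98 + -8.81*i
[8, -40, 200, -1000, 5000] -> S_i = 8*-5^i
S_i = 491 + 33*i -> [491, 524, 557, 590, 623]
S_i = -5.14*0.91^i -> [-5.14, -4.68, -4.26, -3.87, -3.52]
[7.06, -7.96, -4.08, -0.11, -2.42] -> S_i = Random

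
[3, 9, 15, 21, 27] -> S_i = 3 + 6*i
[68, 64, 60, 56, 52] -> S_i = 68 + -4*i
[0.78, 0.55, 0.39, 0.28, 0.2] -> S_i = 0.78*0.71^i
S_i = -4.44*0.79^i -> [-4.44, -3.51, -2.77, -2.19, -1.73]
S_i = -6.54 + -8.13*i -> [-6.54, -14.67, -22.8, -30.93, -39.06]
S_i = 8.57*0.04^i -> [8.57, 0.34, 0.01, 0.0, 0.0]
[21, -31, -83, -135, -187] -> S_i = 21 + -52*i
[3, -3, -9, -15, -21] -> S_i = 3 + -6*i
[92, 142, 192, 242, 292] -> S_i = 92 + 50*i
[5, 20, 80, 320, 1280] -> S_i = 5*4^i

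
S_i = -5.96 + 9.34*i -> [-5.96, 3.38, 12.72, 22.06, 31.4]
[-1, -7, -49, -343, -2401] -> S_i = -1*7^i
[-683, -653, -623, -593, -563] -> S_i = -683 + 30*i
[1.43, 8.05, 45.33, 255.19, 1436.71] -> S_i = 1.43*5.63^i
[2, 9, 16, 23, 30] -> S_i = 2 + 7*i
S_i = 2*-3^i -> [2, -6, 18, -54, 162]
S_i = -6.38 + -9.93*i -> [-6.38, -16.31, -26.24, -36.17, -46.1]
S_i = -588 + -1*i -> [-588, -589, -590, -591, -592]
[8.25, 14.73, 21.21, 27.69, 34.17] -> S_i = 8.25 + 6.48*i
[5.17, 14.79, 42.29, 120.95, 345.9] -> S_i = 5.17*2.86^i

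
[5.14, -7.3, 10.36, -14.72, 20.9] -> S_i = 5.14*(-1.42)^i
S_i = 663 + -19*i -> [663, 644, 625, 606, 587]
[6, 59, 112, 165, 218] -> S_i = 6 + 53*i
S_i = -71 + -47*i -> [-71, -118, -165, -212, -259]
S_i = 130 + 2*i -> [130, 132, 134, 136, 138]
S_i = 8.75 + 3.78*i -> [8.75, 12.53, 16.31, 20.09, 23.87]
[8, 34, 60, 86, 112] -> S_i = 8 + 26*i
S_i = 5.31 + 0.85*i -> [5.31, 6.16, 7.01, 7.86, 8.71]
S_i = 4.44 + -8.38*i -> [4.44, -3.94, -12.32, -20.7, -29.08]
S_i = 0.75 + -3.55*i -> [0.75, -2.8, -6.35, -9.9, -13.45]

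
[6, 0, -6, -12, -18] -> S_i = 6 + -6*i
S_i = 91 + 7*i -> [91, 98, 105, 112, 119]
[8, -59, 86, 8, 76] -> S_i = Random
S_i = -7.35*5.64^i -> [-7.35, -41.45, -233.8, -1318.64, -7437.1]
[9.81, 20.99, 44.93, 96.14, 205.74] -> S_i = 9.81*2.14^i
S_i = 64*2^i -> [64, 128, 256, 512, 1024]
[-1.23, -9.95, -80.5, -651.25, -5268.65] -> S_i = -1.23*8.09^i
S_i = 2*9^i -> [2, 18, 162, 1458, 13122]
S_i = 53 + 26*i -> [53, 79, 105, 131, 157]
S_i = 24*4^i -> [24, 96, 384, 1536, 6144]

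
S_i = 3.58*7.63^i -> [3.58, 27.32, 208.42, 1590.22, 12133.36]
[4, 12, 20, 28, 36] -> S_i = 4 + 8*i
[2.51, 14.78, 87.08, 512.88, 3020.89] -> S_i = 2.51*5.89^i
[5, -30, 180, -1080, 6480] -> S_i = 5*-6^i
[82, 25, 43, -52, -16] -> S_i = Random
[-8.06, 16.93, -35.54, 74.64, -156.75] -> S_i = -8.06*(-2.10)^i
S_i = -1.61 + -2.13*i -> [-1.61, -3.74, -5.87, -8.0, -10.13]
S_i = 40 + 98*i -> [40, 138, 236, 334, 432]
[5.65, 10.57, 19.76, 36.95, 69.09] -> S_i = 5.65*1.87^i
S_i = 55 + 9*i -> [55, 64, 73, 82, 91]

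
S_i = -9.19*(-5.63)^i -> [-9.19, 51.74, -291.29, 1639.99, -9233.13]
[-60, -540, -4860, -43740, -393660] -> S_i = -60*9^i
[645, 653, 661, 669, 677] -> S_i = 645 + 8*i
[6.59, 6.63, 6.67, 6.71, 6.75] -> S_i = 6.59 + 0.04*i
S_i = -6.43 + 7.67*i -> [-6.43, 1.24, 8.91, 16.58, 24.25]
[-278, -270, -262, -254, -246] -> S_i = -278 + 8*i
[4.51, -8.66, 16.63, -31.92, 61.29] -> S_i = 4.51*(-1.92)^i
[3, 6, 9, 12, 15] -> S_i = 3 + 3*i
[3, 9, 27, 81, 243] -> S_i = 3*3^i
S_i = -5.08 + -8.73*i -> [-5.08, -13.81, -22.54, -31.27, -40.0]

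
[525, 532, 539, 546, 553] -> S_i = 525 + 7*i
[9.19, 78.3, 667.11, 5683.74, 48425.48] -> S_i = 9.19*8.52^i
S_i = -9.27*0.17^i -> [-9.27, -1.58, -0.27, -0.05, -0.01]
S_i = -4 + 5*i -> [-4, 1, 6, 11, 16]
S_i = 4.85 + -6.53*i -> [4.85, -1.68, -8.21, -14.74, -21.27]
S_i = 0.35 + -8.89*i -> [0.35, -8.54, -17.43, -26.32, -35.21]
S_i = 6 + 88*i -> [6, 94, 182, 270, 358]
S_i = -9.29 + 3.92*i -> [-9.29, -5.37, -1.45, 2.47, 6.39]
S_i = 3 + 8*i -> [3, 11, 19, 27, 35]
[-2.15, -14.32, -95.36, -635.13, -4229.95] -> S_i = -2.15*6.66^i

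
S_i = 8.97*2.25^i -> [8.97, 20.18, 45.41, 102.17, 229.89]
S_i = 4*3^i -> [4, 12, 36, 108, 324]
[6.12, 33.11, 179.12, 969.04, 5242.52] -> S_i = 6.12*5.41^i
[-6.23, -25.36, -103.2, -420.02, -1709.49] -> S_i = -6.23*4.07^i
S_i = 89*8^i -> [89, 712, 5696, 45568, 364544]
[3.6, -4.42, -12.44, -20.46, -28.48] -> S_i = 3.60 + -8.02*i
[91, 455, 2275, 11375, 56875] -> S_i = 91*5^i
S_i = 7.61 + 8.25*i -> [7.61, 15.86, 24.11, 32.36, 40.61]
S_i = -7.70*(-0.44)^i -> [-7.7, 3.39, -1.49, 0.66, -0.29]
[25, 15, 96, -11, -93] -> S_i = Random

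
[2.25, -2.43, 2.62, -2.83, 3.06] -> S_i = 2.25*(-1.08)^i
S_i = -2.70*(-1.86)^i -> [-2.7, 5.02, -9.34, 17.37, -32.32]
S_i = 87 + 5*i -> [87, 92, 97, 102, 107]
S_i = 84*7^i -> [84, 588, 4116, 28812, 201684]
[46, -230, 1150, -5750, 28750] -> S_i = 46*-5^i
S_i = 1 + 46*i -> [1, 47, 93, 139, 185]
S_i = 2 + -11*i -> [2, -9, -20, -31, -42]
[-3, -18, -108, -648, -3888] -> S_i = -3*6^i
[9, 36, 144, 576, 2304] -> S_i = 9*4^i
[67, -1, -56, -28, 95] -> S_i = Random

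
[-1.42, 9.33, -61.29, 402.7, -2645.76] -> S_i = -1.42*(-6.57)^i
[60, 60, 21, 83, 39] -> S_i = Random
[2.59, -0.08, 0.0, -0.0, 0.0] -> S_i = 2.59*(-0.03)^i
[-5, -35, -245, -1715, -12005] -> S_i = -5*7^i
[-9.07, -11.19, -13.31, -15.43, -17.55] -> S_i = -9.07 + -2.12*i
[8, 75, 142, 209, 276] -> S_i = 8 + 67*i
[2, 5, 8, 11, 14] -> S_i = 2 + 3*i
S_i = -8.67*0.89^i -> [-8.67, -7.72, -6.87, -6.11, -5.44]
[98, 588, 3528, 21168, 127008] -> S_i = 98*6^i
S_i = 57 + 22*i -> [57, 79, 101, 123, 145]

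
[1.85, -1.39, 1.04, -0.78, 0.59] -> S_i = 1.85*(-0.75)^i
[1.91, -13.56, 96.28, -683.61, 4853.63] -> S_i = 1.91*(-7.10)^i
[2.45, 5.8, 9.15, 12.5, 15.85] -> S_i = 2.45 + 3.35*i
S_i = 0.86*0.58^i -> [0.86, 0.5, 0.29, 0.17, 0.1]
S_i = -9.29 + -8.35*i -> [-9.29, -17.64, -25.99, -34.34, -42.69]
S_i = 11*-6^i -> [11, -66, 396, -2376, 14256]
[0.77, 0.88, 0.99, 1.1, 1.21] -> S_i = 0.77 + 0.11*i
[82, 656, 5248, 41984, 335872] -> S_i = 82*8^i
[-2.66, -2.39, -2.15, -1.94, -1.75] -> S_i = -2.66*0.90^i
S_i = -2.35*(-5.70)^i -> [-2.35, 13.4, -76.35, 435.2, -2480.66]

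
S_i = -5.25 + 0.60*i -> [-5.25, -4.65, -4.05, -3.45, -2.85]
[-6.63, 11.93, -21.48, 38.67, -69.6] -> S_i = -6.63*(-1.80)^i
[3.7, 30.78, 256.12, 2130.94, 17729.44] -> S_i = 3.70*8.32^i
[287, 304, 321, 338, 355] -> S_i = 287 + 17*i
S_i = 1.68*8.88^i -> [1.68, 14.92, 132.48, 1176.38, 10446.27]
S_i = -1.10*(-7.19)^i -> [-1.1, 7.91, -56.87, 408.86, -2939.74]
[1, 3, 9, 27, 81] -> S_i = 1*3^i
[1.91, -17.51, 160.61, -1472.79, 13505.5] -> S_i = 1.91*(-9.17)^i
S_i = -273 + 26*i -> [-273, -247, -221, -195, -169]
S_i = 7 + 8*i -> [7, 15, 23, 31, 39]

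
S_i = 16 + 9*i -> [16, 25, 34, 43, 52]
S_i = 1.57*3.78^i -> [1.57, 5.93, 22.43, 84.8, 320.53]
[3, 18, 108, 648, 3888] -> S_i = 3*6^i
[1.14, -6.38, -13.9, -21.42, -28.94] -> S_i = 1.14 + -7.52*i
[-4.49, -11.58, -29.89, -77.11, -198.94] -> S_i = -4.49*2.58^i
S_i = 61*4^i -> [61, 244, 976, 3904, 15616]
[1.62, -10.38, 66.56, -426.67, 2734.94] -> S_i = 1.62*(-6.41)^i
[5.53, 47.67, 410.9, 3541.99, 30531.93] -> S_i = 5.53*8.62^i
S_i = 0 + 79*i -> [0, 79, 158, 237, 316]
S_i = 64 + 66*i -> [64, 130, 196, 262, 328]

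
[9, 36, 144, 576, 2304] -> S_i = 9*4^i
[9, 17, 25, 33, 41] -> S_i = 9 + 8*i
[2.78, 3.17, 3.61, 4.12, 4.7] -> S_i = 2.78*1.14^i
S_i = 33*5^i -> [33, 165, 825, 4125, 20625]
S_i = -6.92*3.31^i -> [-6.92, -22.91, -75.82, -250.95, -830.65]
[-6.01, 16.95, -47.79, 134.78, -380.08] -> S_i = -6.01*(-2.82)^i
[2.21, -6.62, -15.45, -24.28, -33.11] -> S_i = 2.21 + -8.83*i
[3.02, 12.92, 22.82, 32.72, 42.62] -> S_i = 3.02 + 9.90*i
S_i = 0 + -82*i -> [0, -82, -164, -246, -328]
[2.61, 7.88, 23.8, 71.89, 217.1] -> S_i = 2.61*3.02^i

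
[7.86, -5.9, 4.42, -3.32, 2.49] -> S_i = 7.86*(-0.75)^i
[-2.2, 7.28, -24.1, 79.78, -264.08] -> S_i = -2.20*(-3.31)^i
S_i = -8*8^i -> [-8, -64, -512, -4096, -32768]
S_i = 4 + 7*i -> [4, 11, 18, 25, 32]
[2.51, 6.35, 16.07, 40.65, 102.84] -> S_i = 2.51*2.53^i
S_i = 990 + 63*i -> [990, 1053, 1116, 1179, 1242]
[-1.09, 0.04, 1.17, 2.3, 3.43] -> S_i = -1.09 + 1.13*i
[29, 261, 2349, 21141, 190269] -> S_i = 29*9^i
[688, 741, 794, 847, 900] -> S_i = 688 + 53*i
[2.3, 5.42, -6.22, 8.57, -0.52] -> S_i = Random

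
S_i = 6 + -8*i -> [6, -2, -10, -18, -26]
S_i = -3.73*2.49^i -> [-3.73, -9.29, -23.13, -57.58, -143.39]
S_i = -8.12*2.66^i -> [-8.12, -21.6, -57.45, -152.83, -406.52]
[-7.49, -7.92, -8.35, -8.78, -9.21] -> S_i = -7.49 + -0.43*i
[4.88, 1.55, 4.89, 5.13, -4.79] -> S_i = Random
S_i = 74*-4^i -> [74, -296, 1184, -4736, 18944]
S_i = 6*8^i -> [6, 48, 384, 3072, 24576]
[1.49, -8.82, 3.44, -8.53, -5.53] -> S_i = Random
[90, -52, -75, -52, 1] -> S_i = Random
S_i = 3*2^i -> [3, 6, 12, 24, 48]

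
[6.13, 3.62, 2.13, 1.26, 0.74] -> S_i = 6.13*0.59^i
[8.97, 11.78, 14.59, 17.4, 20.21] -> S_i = 8.97 + 2.81*i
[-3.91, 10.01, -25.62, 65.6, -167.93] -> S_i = -3.91*(-2.56)^i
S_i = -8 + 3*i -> [-8, -5, -2, 1, 4]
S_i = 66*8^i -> [66, 528, 4224, 33792, 270336]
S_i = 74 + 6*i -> [74, 80, 86, 92, 98]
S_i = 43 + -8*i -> [43, 35, 27, 19, 11]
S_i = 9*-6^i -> [9, -54, 324, -1944, 11664]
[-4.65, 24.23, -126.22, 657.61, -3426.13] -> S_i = -4.65*(-5.21)^i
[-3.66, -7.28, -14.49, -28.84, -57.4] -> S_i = -3.66*1.99^i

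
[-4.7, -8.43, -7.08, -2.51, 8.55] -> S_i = Random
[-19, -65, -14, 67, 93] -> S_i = Random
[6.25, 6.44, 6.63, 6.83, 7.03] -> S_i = 6.25*1.03^i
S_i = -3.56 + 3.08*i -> [-3.56, -0.48, 2.6, 5.68, 8.76]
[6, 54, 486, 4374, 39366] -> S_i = 6*9^i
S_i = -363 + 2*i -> [-363, -361, -359, -357, -355]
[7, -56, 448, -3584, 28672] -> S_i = 7*-8^i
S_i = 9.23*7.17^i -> [9.23, 66.18, 474.5, 3402.19, 24393.74]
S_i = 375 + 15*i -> [375, 390, 405, 420, 435]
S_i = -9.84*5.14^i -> [-9.84, -50.58, -259.97, -1336.24, -6868.27]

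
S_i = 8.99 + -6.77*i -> [8.99, 2.22, -4.55, -11.32, -18.09]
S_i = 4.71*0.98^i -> [4.71, 4.62, 4.52, 4.43, 4.34]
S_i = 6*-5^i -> [6, -30, 150, -750, 3750]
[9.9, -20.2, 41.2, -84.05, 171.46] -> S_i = 9.90*(-2.04)^i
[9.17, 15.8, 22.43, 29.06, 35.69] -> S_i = 9.17 + 6.63*i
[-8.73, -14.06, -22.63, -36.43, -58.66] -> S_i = -8.73*1.61^i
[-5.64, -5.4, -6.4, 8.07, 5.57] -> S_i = Random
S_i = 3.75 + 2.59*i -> [3.75, 6.34, 8.93, 11.52, 14.11]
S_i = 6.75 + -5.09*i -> [6.75, 1.66, -3.43, -8.52, -13.61]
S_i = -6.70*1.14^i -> [-6.7, -7.64, -8.71, -9.93, -11.32]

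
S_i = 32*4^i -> [32, 128, 512, 2048, 8192]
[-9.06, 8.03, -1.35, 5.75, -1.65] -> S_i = Random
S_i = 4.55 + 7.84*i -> [4.55, 12.39, 20.23, 28.07, 35.91]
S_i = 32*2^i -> [32, 64, 128, 256, 512]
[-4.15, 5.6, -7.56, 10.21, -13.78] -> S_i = -4.15*(-1.35)^i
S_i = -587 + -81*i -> [-587, -668, -749, -830, -911]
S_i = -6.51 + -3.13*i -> [-6.51, -9.64, -12.77, -15.9, -19.03]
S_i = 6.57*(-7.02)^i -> [6.57, -46.12, 323.77, -2272.88, 15955.62]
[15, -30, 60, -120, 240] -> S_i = 15*-2^i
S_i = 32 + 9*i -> [32, 41, 50, 59, 68]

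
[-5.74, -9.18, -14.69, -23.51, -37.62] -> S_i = -5.74*1.60^i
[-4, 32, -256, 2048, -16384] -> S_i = -4*-8^i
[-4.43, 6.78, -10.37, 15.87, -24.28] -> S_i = -4.43*(-1.53)^i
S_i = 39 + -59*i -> [39, -20, -79, -138, -197]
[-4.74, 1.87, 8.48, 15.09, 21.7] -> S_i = -4.74 + 6.61*i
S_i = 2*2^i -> [2, 4, 8, 16, 32]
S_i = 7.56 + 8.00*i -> [7.56, 15.56, 23.56, 31.56, 39.56]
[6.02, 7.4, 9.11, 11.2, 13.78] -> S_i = 6.02*1.23^i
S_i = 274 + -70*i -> [274, 204, 134, 64, -6]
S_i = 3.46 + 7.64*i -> [3.46, 11.1, 18.74, 26.38, 34.02]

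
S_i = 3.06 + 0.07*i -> [3.06, 3.13, 3.2, 3.27, 3.34]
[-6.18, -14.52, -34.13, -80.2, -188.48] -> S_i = -6.18*2.35^i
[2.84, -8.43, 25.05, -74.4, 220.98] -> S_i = 2.84*(-2.97)^i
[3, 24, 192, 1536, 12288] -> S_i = 3*8^i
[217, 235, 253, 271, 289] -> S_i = 217 + 18*i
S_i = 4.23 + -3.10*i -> [4.23, 1.13, -1.97, -5.07, -8.17]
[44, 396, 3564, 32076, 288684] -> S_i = 44*9^i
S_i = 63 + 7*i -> [63, 70, 77, 84, 91]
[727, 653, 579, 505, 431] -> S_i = 727 + -74*i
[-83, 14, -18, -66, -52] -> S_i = Random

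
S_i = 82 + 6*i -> [82, 88, 94, 100, 106]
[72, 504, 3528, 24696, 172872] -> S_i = 72*7^i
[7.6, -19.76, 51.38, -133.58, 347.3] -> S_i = 7.60*(-2.60)^i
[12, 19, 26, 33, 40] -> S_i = 12 + 7*i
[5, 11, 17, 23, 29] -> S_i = 5 + 6*i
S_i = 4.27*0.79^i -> [4.27, 3.37, 2.66, 2.11, 1.66]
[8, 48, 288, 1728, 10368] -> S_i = 8*6^i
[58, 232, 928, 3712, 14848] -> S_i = 58*4^i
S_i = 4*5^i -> [4, 20, 100, 500, 2500]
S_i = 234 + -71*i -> [234, 163, 92, 21, -50]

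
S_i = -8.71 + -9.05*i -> [-8.71, -17.76, -26.81, -35.86, -44.91]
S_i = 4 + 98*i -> [4, 102, 200, 298, 396]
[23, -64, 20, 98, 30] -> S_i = Random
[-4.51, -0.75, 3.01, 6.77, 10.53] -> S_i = -4.51 + 3.76*i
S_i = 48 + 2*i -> [48, 50, 52, 54, 56]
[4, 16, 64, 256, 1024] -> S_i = 4*4^i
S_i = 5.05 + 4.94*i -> [5.05, 9.99, 14.93, 19.87, 24.81]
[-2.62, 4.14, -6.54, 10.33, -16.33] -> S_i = -2.62*(-1.58)^i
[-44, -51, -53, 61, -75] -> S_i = Random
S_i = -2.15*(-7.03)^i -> [-2.15, 15.11, -106.25, 746.97, -5251.21]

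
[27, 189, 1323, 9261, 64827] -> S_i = 27*7^i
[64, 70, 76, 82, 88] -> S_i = 64 + 6*i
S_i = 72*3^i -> [72, 216, 648, 1944, 5832]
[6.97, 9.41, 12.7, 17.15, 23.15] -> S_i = 6.97*1.35^i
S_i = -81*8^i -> [-81, -648, -5184, -41472, -331776]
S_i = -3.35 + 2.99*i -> [-3.35, -0.36, 2.63, 5.62, 8.61]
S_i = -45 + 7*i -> [-45, -38, -31, -24, -17]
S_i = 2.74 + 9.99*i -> [2.74, 12.73, 22.72, 32.71, 42.7]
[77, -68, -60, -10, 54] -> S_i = Random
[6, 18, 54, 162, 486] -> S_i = 6*3^i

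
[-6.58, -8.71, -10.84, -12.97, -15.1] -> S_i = -6.58 + -2.13*i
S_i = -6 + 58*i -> [-6, 52, 110, 168, 226]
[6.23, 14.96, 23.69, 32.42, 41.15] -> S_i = 6.23 + 8.73*i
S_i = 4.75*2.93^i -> [4.75, 13.92, 40.78, 119.48, 350.08]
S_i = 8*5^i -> [8, 40, 200, 1000, 5000]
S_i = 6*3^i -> [6, 18, 54, 162, 486]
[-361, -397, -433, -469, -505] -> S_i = -361 + -36*i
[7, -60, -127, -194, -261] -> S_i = 7 + -67*i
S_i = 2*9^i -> [2, 18, 162, 1458, 13122]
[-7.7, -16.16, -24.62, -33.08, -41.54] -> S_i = -7.70 + -8.46*i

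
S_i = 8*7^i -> [8, 56, 392, 2744, 19208]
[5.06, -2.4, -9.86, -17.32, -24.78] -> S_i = 5.06 + -7.46*i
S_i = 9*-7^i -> [9, -63, 441, -3087, 21609]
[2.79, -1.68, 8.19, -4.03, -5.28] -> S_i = Random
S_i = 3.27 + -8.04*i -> [3.27, -4.77, -12.81, -20.85, -28.89]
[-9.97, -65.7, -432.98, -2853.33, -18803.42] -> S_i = -9.97*6.59^i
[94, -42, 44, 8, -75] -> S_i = Random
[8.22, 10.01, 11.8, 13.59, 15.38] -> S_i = 8.22 + 1.79*i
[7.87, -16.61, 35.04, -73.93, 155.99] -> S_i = 7.87*(-2.11)^i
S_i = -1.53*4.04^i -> [-1.53, -6.18, -24.97, -100.89, -407.58]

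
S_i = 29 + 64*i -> [29, 93, 157, 221, 285]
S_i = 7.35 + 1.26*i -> [7.35, 8.61, 9.87, 11.13, 12.39]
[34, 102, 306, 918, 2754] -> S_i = 34*3^i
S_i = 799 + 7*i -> [799, 806, 813, 820, 827]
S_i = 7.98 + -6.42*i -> [7.98, 1.56, -4.86, -11.28, -17.7]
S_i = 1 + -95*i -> [1, -94, -189, -284, -379]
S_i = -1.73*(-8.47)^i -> [-1.73, 14.65, -124.11, 1051.23, -8903.89]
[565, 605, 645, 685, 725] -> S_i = 565 + 40*i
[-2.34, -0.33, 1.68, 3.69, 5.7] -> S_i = -2.34 + 2.01*i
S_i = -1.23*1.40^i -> [-1.23, -1.72, -2.41, -3.38, -4.73]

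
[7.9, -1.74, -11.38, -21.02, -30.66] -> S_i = 7.90 + -9.64*i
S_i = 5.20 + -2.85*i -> [5.2, 2.35, -0.5, -3.35, -6.2]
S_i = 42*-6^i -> [42, -252, 1512, -9072, 54432]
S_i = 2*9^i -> [2, 18, 162, 1458, 13122]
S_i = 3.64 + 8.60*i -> [3.64, 12.24, 20.84, 29.44, 38.04]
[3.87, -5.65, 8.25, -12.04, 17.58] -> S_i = 3.87*(-1.46)^i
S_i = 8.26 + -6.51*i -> [8.26, 1.75, -4.76, -11.27, -17.78]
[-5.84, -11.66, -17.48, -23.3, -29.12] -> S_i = -5.84 + -5.82*i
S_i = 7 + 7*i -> [7, 14, 21, 28, 35]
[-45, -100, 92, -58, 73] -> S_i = Random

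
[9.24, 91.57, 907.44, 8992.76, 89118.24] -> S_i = 9.24*9.91^i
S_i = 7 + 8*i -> [7, 15, 23, 31, 39]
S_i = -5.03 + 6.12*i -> [-5.03, 1.09, 7.21, 13.33, 19.45]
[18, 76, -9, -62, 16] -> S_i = Random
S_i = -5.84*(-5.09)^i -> [-5.84, 29.73, -151.3, 770.13, -3919.98]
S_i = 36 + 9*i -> [36, 45, 54, 63, 72]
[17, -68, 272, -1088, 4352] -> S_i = 17*-4^i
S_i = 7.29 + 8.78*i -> [7.29, 16.07, 24.85, 33.63, 42.41]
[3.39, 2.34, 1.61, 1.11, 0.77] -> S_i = 3.39*0.69^i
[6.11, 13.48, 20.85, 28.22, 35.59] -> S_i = 6.11 + 7.37*i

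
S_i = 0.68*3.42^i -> [0.68, 2.33, 7.95, 27.2, 93.03]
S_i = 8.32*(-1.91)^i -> [8.32, -15.89, 30.35, -57.97, 110.73]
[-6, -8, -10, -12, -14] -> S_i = -6 + -2*i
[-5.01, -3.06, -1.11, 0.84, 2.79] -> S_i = -5.01 + 1.95*i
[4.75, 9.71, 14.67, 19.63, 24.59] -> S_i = 4.75 + 4.96*i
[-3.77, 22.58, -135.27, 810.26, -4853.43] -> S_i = -3.77*(-5.99)^i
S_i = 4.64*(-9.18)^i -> [4.64, -42.6, 391.02, -3589.6, 32952.53]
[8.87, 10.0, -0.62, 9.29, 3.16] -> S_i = Random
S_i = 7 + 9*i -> [7, 16, 25, 34, 43]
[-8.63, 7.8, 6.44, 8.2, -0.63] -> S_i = Random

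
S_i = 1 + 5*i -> [1, 6, 11, 16, 21]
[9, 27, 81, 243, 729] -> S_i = 9*3^i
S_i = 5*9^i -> [5, 45, 405, 3645, 32805]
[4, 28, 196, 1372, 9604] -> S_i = 4*7^i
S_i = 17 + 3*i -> [17, 20, 23, 26, 29]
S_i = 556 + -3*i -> [556, 553, 550, 547, 544]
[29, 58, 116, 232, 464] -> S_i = 29*2^i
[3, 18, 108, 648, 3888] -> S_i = 3*6^i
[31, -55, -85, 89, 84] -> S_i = Random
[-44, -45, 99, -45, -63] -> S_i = Random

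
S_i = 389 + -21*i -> [389, 368, 347, 326, 305]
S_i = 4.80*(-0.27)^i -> [4.8, -1.3, 0.35, -0.09, 0.03]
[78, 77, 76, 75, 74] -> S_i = 78 + -1*i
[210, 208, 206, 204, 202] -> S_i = 210 + -2*i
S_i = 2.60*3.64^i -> [2.6, 9.46, 34.45, 125.39, 456.43]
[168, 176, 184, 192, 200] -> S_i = 168 + 8*i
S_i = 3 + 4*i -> [3, 7, 11, 15, 19]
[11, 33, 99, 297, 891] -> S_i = 11*3^i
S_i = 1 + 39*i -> [1, 40, 79, 118, 157]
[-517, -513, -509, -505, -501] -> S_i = -517 + 4*i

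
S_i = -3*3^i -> [-3, -9, -27, -81, -243]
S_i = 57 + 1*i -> [57, 58, 59, 60, 61]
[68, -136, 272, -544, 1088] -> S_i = 68*-2^i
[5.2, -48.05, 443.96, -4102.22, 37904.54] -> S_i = 5.20*(-9.24)^i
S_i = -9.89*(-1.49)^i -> [-9.89, 14.74, -21.96, 32.72, -48.75]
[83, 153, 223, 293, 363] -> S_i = 83 + 70*i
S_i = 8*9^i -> [8, 72, 648, 5832, 52488]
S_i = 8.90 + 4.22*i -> [8.9, 13.12, 17.34, 21.56, 25.78]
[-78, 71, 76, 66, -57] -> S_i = Random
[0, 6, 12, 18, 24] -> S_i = 0 + 6*i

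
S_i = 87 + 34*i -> [87, 121, 155, 189, 223]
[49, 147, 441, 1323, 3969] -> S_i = 49*3^i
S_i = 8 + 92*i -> [8, 100, 192, 284, 376]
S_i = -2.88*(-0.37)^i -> [-2.88, 1.07, -0.39, 0.15, -0.05]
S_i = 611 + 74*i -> [611, 685, 759, 833, 907]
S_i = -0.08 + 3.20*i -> [-0.08, 3.12, 6.32, 9.52, 12.72]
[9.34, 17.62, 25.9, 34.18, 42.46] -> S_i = 9.34 + 8.28*i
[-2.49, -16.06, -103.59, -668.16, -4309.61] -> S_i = -2.49*6.45^i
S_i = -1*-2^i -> [-1, 2, -4, 8, -16]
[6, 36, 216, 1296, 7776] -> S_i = 6*6^i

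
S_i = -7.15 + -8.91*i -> [-7.15, -16.06, -24.97, -33.88, -42.79]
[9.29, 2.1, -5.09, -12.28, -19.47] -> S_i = 9.29 + -7.19*i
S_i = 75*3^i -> [75, 225, 675, 2025, 6075]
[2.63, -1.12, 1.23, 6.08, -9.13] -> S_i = Random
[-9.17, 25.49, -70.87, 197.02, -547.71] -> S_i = -9.17*(-2.78)^i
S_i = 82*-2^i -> [82, -164, 328, -656, 1312]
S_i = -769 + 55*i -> [-769, -714, -659, -604, -549]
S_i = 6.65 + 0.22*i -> [6.65, 6.87, 7.09, 7.31, 7.53]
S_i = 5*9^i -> [5, 45, 405, 3645, 32805]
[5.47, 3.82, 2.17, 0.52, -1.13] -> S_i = 5.47 + -1.65*i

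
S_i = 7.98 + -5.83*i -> [7.98, 2.15, -3.68, -9.51, -15.34]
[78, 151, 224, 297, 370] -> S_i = 78 + 73*i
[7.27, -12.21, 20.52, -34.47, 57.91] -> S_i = 7.27*(-1.68)^i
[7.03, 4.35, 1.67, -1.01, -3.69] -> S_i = 7.03 + -2.68*i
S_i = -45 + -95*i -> [-45, -140, -235, -330, -425]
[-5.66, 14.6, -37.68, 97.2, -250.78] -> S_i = -5.66*(-2.58)^i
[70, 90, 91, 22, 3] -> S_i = Random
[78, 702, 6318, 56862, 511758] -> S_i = 78*9^i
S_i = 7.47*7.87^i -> [7.47, 58.79, 462.67, 3641.2, 28656.26]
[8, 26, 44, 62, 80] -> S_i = 8 + 18*i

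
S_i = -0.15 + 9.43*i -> [-0.15, 9.28, 18.71, 28.14, 37.57]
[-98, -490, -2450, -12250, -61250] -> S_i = -98*5^i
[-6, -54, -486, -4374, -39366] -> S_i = -6*9^i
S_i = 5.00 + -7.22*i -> [5.0, -2.22, -9.44, -16.66, -23.88]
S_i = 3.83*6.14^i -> [3.83, 23.52, 144.39, 886.55, 5443.43]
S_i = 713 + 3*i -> [713, 716, 719, 722, 725]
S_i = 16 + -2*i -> [16, 14, 12, 10, 8]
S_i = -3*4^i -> [-3, -12, -48, -192, -768]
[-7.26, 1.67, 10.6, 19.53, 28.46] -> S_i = -7.26 + 8.93*i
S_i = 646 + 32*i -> [646, 678, 710, 742, 774]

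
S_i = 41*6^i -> [41, 246, 1476, 8856, 53136]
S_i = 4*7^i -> [4, 28, 196, 1372, 9604]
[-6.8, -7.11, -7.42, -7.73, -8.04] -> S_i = -6.80 + -0.31*i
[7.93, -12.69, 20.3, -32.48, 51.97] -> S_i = 7.93*(-1.60)^i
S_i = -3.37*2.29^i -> [-3.37, -7.72, -17.67, -40.47, -92.68]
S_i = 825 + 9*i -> [825, 834, 843, 852, 861]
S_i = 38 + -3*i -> [38, 35, 32, 29, 26]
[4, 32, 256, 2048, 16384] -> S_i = 4*8^i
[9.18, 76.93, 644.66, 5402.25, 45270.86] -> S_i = 9.18*8.38^i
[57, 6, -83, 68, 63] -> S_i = Random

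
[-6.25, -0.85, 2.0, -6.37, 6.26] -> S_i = Random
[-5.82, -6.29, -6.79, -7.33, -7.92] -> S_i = -5.82*1.08^i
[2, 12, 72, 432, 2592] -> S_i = 2*6^i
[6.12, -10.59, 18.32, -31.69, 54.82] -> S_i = 6.12*(-1.73)^i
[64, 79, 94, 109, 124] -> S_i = 64 + 15*i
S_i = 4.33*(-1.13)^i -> [4.33, -4.89, 5.53, -6.25, 7.06]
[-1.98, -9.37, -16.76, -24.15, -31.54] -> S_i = -1.98 + -7.39*i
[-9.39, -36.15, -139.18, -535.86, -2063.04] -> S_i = -9.39*3.85^i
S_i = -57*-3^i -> [-57, 171, -513, 1539, -4617]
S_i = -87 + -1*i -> [-87, -88, -89, -90, -91]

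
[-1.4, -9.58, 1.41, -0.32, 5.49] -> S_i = Random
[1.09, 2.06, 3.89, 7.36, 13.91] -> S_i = 1.09*1.89^i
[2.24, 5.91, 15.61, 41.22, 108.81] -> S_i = 2.24*2.64^i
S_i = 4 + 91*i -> [4, 95, 186, 277, 368]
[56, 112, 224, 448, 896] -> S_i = 56*2^i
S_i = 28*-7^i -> [28, -196, 1372, -9604, 67228]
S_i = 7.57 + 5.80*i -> [7.57, 13.37, 19.17, 24.97, 30.77]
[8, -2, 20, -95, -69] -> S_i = Random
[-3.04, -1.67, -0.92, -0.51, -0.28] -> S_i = -3.04*0.55^i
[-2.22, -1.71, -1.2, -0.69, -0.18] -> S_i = -2.22 + 0.51*i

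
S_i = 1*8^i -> [1, 8, 64, 512, 4096]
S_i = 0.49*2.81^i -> [0.49, 1.38, 3.87, 10.87, 30.55]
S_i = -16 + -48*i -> [-16, -64, -112, -160, -208]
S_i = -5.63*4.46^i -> [-5.63, -25.11, -111.99, -499.47, -2227.65]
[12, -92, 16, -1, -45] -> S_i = Random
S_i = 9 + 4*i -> [9, 13, 17, 21, 25]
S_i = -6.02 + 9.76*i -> [-6.02, 3.74, 13.5, 23.26, 33.02]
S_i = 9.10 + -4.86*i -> [9.1, 4.24, -0.62, -5.48, -10.34]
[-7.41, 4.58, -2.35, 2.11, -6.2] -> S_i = Random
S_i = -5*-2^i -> [-5, 10, -20, 40, -80]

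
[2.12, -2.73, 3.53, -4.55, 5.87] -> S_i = 2.12*(-1.29)^i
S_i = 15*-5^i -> [15, -75, 375, -1875, 9375]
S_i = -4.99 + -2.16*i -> [-4.99, -7.15, -9.31, -11.47, -13.63]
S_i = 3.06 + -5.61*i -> [3.06, -2.55, -8.16, -13.77, -19.38]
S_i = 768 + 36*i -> [768, 804, 840, 876, 912]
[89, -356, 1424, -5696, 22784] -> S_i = 89*-4^i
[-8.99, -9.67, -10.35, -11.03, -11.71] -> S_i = -8.99 + -0.68*i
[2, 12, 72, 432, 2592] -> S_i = 2*6^i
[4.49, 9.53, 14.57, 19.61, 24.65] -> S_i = 4.49 + 5.04*i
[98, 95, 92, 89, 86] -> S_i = 98 + -3*i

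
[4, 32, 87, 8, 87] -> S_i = Random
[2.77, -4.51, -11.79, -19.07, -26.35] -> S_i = 2.77 + -7.28*i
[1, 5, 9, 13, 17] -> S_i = 1 + 4*i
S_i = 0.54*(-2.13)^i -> [0.54, -1.15, 2.45, -5.22, 11.12]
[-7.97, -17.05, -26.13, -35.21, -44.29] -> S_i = -7.97 + -9.08*i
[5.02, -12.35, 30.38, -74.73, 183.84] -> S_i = 5.02*(-2.46)^i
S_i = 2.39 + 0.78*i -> [2.39, 3.17, 3.95, 4.73, 5.51]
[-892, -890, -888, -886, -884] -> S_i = -892 + 2*i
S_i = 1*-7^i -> [1, -7, 49, -343, 2401]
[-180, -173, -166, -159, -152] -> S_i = -180 + 7*i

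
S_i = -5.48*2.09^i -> [-5.48, -11.45, -23.94, -50.03, -104.56]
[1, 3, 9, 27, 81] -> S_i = 1*3^i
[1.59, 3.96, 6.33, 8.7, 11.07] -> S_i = 1.59 + 2.37*i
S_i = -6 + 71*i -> [-6, 65, 136, 207, 278]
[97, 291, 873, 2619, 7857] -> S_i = 97*3^i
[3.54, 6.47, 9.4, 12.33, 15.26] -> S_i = 3.54 + 2.93*i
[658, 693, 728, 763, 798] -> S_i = 658 + 35*i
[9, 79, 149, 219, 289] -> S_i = 9 + 70*i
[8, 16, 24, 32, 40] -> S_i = 8 + 8*i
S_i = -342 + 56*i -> [-342, -286, -230, -174, -118]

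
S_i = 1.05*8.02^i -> [1.05, 8.42, 67.54, 541.64, 4343.97]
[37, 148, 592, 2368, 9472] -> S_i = 37*4^i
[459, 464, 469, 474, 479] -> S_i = 459 + 5*i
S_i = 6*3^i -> [6, 18, 54, 162, 486]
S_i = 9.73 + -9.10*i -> [9.73, 0.63, -8.47, -17.57, -26.67]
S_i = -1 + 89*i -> [-1, 88, 177, 266, 355]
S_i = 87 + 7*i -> [87, 94, 101, 108, 115]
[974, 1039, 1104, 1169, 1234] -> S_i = 974 + 65*i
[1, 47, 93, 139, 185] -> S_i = 1 + 46*i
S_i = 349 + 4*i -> [349, 353, 357, 361, 365]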